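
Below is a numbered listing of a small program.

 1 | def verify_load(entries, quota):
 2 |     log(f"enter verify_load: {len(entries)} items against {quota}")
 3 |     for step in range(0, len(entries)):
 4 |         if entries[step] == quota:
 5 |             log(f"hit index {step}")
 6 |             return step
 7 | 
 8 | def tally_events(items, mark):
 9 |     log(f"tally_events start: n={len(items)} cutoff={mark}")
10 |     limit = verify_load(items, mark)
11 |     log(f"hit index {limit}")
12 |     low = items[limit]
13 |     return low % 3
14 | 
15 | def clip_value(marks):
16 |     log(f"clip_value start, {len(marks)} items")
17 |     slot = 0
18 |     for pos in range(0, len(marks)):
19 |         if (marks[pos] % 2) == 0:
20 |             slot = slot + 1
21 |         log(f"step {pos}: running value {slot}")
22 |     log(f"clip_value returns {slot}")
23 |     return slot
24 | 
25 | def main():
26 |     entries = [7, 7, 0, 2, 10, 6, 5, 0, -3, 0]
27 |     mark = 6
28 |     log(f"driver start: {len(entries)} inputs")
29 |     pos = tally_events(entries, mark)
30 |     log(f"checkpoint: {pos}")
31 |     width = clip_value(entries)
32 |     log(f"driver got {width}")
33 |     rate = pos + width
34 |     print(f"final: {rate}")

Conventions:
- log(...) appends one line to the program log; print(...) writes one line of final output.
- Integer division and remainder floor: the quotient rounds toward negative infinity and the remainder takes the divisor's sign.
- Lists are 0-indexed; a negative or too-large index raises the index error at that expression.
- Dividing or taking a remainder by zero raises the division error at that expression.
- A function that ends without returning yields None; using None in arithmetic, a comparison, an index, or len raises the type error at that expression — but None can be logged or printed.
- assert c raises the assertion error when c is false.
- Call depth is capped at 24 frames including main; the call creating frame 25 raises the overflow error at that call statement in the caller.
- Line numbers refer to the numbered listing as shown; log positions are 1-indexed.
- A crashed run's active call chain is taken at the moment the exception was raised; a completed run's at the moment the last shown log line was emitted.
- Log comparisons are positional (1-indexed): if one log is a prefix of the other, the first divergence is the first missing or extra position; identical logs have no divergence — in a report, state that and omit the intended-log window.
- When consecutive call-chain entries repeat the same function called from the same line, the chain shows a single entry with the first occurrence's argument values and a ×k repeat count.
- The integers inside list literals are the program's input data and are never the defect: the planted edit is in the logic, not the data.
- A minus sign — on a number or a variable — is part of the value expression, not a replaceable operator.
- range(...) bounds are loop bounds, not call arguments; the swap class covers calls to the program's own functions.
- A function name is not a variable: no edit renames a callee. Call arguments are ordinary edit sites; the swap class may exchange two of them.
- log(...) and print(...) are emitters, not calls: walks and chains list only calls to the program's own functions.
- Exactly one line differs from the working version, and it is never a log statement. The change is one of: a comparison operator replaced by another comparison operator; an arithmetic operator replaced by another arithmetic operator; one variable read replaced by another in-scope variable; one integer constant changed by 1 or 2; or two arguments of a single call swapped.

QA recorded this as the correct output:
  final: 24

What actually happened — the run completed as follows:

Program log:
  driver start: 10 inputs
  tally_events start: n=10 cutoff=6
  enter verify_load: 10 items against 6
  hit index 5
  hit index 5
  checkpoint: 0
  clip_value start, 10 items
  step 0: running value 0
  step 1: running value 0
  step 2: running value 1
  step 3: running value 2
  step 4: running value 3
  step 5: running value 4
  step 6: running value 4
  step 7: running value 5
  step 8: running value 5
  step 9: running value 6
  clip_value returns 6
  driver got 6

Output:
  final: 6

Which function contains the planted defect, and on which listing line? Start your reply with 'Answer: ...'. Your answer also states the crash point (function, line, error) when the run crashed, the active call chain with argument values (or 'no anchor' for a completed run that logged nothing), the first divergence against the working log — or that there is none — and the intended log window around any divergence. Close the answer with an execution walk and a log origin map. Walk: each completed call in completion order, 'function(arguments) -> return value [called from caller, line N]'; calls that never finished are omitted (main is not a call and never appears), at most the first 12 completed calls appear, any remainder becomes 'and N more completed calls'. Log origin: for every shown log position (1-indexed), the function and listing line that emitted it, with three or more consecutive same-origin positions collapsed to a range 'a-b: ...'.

Answer: the defect is in tally_events at line 13.
Key observation: Position 6 is the first bad log line: 'checkpoint: 0' should read 'checkpoint: 18'.
Call chain: main.
First divergence: position 6 — shown 'checkpoint: 0', intended 'checkpoint: 18'.
Intended log window:
  4: hit index 5
  5: hit index 5
  6: checkpoint: 18
  7: clip_value start, 10 items
Execution walk:
  verify_load([7, 7, 0, 2, 10, 6, 5, 0, -3, 0], 6) -> 5  [called from tally_events, line 10]
  tally_events([7, 7, 0, 2, 10, 6, 5, 0, -3, 0], 6) -> 0  [called from main, line 29]
  clip_value([7, 7, 0, 2, 10, 6, 5, 0, -3, 0]) -> 6  [called from main, line 31]
Log origin:
  1: from main, line 28
  2: from tally_events, line 9
  3: from verify_load, line 2
  4: from verify_load, line 5
  5: from tally_events, line 11
  6: from main, line 30
  7: from clip_value, line 16
  8-17: from clip_value, line 21
  18: from clip_value, line 22
  19: from main, line 32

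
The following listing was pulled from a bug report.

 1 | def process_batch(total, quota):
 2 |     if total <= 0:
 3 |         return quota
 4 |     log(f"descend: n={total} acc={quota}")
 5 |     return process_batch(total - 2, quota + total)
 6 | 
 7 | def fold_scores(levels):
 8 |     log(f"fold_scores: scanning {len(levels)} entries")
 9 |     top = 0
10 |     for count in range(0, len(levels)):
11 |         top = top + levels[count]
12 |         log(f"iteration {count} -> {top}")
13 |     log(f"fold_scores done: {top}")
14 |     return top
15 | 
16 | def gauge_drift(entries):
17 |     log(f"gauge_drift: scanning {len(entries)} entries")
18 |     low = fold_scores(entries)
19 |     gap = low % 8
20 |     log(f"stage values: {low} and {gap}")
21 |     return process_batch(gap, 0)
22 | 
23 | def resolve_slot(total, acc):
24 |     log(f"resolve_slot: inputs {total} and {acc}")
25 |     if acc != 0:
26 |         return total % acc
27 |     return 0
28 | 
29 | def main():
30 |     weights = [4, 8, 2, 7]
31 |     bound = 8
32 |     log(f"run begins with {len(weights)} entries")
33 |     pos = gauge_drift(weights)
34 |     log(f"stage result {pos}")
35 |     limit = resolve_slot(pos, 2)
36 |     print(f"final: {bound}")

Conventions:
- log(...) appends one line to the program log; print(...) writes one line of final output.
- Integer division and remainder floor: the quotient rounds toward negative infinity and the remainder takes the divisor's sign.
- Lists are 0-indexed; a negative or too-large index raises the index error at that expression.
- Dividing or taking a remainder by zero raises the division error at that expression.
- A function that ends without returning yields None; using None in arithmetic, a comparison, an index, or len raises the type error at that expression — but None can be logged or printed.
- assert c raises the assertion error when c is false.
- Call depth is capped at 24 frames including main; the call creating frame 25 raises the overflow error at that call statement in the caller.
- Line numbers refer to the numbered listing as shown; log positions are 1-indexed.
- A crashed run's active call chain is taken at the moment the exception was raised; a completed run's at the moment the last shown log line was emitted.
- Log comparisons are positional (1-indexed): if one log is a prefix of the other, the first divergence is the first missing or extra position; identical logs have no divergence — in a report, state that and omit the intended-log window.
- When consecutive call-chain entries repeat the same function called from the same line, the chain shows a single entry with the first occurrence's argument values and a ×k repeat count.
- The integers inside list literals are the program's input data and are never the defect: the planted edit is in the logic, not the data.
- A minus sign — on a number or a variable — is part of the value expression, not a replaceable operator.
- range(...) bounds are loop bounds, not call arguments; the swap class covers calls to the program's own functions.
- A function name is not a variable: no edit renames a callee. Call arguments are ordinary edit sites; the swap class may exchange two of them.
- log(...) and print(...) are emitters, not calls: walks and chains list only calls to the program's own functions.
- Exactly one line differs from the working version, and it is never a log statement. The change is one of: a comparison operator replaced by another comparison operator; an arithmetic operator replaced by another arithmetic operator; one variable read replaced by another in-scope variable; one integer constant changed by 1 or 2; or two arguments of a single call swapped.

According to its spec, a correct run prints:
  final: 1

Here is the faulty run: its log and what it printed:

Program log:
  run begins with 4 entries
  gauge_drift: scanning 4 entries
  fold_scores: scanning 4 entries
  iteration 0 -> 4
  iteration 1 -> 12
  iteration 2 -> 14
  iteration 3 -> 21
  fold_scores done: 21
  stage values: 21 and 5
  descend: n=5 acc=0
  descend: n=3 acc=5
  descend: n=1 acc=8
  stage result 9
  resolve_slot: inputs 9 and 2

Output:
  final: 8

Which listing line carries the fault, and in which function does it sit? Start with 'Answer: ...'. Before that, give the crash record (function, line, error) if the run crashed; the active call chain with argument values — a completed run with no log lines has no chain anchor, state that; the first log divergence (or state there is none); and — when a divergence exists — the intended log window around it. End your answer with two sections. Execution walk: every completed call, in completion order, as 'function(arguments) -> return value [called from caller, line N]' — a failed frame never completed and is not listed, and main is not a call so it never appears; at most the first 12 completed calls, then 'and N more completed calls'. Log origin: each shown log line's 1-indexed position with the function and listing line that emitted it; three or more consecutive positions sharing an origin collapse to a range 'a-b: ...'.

Answer: the defect is in main at line 36.
Key fact: Log streams are identical — the defect surfaces only in the printed output.
Call chain: main -> resolve_slot(9, 2) (called at line 35).
First divergence: there is none — every log position agrees.
Execution walk:
  fold_scores([4, 8, 2, 7]) -> 21  [called from gauge_drift, line 18]
  process_batch(-1, 9) -> 9  [called from process_batch, line 5]
  process_batch(1, 8) -> 9  [called from process_batch, line 5]
  process_batch(3, 5) -> 9  [called from process_batch, line 5]
  process_batch(5, 0) -> 9  [called from gauge_drift, line 21]
  gauge_drift([4, 8, 2, 7]) -> 9  [called from main, line 33]
  resolve_slot(9, 2) -> 1  [called from main, line 35]
Origin of each log line:
  1: emitted by main (line 32)
  2: emitted by gauge_drift (line 17)
  3: emitted by fold_scores (line 8)
  4-7: emitted by fold_scores (line 12)
  8: emitted by fold_scores (line 13)
  9: emitted by gauge_drift (line 20)
  10-12: emitted by process_batch (line 4)
  13: emitted by main (line 34)
  14: emitted by resolve_slot (line 24)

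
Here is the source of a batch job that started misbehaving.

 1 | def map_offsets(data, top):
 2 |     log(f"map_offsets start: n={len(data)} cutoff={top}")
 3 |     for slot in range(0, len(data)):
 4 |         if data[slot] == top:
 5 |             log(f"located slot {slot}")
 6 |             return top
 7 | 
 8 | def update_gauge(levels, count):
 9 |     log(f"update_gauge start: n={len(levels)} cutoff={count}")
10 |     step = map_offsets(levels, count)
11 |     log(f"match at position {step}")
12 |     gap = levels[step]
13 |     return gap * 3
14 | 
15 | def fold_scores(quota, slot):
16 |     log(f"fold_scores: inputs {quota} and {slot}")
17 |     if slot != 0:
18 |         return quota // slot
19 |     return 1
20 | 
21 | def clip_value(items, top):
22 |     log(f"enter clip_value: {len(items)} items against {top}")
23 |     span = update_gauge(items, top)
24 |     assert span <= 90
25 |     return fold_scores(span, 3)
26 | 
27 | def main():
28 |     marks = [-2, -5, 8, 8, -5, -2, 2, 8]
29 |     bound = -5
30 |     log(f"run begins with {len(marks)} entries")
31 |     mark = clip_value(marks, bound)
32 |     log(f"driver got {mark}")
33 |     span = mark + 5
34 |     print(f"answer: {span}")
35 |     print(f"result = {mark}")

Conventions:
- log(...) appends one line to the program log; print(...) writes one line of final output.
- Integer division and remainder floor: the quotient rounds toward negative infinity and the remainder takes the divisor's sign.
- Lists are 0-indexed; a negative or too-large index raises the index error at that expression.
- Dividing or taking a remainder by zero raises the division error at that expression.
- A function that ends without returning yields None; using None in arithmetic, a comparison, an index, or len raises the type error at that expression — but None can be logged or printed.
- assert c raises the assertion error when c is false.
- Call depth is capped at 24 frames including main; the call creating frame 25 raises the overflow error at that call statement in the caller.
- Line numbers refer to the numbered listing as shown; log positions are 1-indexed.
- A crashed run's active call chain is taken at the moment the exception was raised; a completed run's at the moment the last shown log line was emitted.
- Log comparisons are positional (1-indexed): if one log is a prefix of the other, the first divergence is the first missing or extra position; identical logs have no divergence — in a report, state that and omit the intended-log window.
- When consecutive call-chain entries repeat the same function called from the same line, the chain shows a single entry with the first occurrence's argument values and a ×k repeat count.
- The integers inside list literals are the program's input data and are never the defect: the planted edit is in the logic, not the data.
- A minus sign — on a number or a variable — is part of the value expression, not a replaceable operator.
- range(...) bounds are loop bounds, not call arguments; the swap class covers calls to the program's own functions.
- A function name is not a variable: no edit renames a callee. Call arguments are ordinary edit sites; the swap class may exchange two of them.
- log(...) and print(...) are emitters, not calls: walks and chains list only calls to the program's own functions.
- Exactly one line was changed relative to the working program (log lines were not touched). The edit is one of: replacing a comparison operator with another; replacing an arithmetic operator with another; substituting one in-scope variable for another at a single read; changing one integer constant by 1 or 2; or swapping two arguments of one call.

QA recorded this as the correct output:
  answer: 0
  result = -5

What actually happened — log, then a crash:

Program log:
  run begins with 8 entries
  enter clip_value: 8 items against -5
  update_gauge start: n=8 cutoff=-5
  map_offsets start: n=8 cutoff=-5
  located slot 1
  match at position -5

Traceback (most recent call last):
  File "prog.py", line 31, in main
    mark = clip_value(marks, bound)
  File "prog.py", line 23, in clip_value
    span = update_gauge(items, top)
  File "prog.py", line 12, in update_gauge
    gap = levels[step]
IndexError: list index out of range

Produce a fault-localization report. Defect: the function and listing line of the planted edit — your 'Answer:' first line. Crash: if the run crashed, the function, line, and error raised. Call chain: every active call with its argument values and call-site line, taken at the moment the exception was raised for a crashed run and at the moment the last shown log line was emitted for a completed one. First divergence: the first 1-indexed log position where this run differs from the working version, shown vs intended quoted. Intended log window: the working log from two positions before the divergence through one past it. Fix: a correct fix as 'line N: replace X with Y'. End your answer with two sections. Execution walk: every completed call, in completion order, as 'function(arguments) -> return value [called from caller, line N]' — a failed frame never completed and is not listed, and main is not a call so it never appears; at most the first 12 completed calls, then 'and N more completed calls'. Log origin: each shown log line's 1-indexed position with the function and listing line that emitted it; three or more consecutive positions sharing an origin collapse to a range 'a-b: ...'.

Answer: the defect is in map_offsets at line 6.
The tell: Everything matches until log position 6, which reads 'match at position -5' in place of 'match at position 1'.
Crash: update_gauge, line 12, IndexError.
Call chain: main -> clip_value([-2, -5, 8, 8, -5, -2, 2, 8], -5) (called at line 31) -> update_gauge([-2, -5, 8, 8, -5, -2, 2, 8], -5) (called at line 23).
First divergence: position 6 — the shown line 'match at position -5' should read 'match at position 1'.
Intended log window:
  4: map_offsets start: n=8 cutoff=-5
  5: located slot 1
  6: match at position 1
  7: fold_scores: inputs -15 and 3
Execution walk:
  map_offsets([-2, -5, 8, 8, -5, -2, 2, 8], -5) -> -5  [called from update_gauge, line 10]
Origin of each log line:
  1: logged in main at line 30
  2: logged in clip_value at line 22
  3: logged in update_gauge at line 9
  4: logged in map_offsets at line 2
  5: logged in map_offsets at line 5
  6: logged in update_gauge at line 11
A correct fix: line 6: replace `top` with `slot`.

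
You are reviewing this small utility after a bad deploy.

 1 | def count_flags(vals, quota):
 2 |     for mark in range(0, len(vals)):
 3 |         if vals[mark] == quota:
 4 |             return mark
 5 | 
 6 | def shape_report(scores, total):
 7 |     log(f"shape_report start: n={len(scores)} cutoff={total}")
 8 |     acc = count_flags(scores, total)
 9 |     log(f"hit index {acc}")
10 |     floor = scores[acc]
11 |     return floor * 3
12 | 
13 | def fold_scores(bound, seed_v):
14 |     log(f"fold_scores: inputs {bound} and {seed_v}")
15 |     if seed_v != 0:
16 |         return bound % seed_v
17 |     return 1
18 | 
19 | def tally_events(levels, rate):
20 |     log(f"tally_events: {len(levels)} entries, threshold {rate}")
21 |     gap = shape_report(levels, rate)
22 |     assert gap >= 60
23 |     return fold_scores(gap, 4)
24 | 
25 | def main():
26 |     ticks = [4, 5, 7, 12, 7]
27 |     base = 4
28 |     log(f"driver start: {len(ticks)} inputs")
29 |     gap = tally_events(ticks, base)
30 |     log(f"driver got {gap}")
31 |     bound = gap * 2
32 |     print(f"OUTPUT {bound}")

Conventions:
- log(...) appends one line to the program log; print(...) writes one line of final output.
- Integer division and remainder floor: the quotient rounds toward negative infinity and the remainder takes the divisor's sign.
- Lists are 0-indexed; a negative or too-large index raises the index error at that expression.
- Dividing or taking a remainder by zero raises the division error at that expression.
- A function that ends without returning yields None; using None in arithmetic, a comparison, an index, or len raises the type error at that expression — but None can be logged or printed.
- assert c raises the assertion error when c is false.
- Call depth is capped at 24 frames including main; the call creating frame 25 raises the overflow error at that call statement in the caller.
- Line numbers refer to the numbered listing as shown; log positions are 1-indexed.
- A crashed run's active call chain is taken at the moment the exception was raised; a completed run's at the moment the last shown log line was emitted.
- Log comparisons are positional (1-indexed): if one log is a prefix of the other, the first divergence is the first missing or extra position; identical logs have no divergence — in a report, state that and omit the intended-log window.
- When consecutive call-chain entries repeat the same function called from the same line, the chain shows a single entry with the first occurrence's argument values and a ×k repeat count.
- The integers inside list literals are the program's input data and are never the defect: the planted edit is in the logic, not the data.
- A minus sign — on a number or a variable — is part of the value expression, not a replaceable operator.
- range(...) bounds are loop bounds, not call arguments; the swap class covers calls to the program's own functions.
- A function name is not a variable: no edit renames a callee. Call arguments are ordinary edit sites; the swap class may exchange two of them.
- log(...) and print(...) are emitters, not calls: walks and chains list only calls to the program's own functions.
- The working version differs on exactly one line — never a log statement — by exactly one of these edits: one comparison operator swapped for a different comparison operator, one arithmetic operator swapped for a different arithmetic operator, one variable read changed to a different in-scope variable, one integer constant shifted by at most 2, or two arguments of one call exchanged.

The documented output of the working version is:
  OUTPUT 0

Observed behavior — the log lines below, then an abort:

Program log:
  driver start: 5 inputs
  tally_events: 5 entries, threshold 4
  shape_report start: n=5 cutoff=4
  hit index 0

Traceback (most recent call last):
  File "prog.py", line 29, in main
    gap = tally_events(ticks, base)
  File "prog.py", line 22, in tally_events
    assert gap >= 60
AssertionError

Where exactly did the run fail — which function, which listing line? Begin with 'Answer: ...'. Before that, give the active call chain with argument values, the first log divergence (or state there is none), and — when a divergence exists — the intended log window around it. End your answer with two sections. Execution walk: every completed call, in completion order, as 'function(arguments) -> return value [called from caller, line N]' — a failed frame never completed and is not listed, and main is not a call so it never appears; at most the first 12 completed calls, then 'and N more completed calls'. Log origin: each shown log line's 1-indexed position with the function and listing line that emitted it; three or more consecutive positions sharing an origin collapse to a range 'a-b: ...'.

Answer: the error was raised in tally_events, line 22.
Key observation: After 4 matching log lines the faulty run goes silent, while the working version continues with 'fold_scores: inputs 12 and 4'.
Call chain: main -> tally_events([4, 5, 7, 12, 7], 4) (called at line 29).
First divergence: position 5; the shown log stops at 4 lines while the working version next logs 'fold_scores: inputs 12 and 4'.
Intended log window:
  3: shape_report start: n=5 cutoff=4
  4: hit index 0
  5: fold_scores: inputs 12 and 4
  6: driver got 0
Execution walk:
  count_flags([4, 5, 7, 12, 7], 4) -> 0  [called from shape_report, line 8]
  shape_report([4, 5, 7, 12, 7], 4) -> 12  [called from tally_events, line 21]
Log origins:
  1: emitted by main (line 28)
  2: emitted by tally_events (line 20)
  3: emitted by shape_report (line 7)
  4: emitted by shape_report (line 9)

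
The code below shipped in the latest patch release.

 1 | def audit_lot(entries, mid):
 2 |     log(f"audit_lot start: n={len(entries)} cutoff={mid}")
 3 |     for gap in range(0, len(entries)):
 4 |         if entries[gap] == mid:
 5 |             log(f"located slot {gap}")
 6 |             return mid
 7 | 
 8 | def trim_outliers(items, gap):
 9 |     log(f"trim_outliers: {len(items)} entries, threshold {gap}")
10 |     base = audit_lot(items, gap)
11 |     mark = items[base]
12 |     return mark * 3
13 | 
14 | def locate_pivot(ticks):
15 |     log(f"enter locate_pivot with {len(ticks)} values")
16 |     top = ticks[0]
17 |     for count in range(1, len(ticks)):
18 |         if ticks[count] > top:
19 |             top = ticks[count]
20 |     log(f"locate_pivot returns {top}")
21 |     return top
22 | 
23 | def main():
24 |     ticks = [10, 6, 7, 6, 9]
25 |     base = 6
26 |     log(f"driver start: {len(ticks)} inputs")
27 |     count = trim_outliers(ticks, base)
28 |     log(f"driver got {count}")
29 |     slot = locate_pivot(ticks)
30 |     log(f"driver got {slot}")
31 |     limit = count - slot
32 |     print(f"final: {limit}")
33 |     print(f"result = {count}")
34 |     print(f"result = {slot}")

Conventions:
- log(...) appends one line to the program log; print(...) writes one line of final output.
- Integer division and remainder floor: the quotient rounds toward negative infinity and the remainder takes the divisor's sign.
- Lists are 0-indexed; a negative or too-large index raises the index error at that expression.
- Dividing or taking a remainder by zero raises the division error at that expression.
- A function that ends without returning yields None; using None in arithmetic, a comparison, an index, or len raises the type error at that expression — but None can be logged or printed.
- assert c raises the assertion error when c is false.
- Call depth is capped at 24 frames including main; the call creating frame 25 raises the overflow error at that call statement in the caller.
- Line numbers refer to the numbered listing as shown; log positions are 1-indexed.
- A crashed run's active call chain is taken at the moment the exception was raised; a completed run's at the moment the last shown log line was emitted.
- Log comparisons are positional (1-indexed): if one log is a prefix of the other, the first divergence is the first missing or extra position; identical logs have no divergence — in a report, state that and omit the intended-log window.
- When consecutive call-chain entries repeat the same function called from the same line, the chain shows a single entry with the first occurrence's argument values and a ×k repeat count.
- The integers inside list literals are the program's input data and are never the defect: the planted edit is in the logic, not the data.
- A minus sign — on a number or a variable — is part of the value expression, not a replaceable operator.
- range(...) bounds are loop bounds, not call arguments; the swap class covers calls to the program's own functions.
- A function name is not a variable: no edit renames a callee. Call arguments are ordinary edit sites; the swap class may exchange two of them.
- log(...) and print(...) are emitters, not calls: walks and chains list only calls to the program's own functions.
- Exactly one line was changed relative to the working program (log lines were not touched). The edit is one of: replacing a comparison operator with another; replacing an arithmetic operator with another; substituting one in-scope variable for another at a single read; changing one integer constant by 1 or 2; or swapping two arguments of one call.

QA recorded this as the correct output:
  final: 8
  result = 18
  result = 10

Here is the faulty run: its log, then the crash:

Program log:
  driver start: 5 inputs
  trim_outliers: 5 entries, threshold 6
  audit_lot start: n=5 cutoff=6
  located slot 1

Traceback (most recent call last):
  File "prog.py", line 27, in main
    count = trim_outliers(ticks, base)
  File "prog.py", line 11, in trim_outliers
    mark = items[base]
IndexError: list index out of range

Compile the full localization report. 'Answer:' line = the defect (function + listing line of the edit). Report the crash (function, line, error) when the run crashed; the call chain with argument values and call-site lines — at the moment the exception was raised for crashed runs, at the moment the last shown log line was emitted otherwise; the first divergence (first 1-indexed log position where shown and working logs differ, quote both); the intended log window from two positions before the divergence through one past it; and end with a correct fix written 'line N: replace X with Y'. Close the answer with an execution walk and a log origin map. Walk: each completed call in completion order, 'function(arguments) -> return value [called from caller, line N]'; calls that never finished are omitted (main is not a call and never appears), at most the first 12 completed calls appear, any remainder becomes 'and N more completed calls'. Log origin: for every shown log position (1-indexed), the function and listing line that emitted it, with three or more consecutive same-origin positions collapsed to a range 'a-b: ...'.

Answer: the defect is in audit_lot at line 6.
The tell: Only 4 log lines were emitted before the run died; the intended continuation was 'driver got 18'.
Crash: trim_outliers, line 11, IndexError.
Call chain: main -> trim_outliers([10, 6, 7, 6, 9], 6) (called at line 27).
First divergence: position 5 — the faulty run's log ends after 4 lines; the working version continues with 'driver got 18'.
Intended log window:
  3: audit_lot start: n=5 cutoff=6
  4: located slot 1
  5: driver got 18
  6: enter locate_pivot with 5 values
Execution walk:
  audit_lot([10, 6, 7, 6, 9], 6) -> 6  [called from trim_outliers, line 10]
Origin of each log line:
  1 — main, line 26
  2 — trim_outliers, line 9
  3 — audit_lot, line 2
  4 — audit_lot, line 5
A correct fix: line 6: replace `mid` with `gap`.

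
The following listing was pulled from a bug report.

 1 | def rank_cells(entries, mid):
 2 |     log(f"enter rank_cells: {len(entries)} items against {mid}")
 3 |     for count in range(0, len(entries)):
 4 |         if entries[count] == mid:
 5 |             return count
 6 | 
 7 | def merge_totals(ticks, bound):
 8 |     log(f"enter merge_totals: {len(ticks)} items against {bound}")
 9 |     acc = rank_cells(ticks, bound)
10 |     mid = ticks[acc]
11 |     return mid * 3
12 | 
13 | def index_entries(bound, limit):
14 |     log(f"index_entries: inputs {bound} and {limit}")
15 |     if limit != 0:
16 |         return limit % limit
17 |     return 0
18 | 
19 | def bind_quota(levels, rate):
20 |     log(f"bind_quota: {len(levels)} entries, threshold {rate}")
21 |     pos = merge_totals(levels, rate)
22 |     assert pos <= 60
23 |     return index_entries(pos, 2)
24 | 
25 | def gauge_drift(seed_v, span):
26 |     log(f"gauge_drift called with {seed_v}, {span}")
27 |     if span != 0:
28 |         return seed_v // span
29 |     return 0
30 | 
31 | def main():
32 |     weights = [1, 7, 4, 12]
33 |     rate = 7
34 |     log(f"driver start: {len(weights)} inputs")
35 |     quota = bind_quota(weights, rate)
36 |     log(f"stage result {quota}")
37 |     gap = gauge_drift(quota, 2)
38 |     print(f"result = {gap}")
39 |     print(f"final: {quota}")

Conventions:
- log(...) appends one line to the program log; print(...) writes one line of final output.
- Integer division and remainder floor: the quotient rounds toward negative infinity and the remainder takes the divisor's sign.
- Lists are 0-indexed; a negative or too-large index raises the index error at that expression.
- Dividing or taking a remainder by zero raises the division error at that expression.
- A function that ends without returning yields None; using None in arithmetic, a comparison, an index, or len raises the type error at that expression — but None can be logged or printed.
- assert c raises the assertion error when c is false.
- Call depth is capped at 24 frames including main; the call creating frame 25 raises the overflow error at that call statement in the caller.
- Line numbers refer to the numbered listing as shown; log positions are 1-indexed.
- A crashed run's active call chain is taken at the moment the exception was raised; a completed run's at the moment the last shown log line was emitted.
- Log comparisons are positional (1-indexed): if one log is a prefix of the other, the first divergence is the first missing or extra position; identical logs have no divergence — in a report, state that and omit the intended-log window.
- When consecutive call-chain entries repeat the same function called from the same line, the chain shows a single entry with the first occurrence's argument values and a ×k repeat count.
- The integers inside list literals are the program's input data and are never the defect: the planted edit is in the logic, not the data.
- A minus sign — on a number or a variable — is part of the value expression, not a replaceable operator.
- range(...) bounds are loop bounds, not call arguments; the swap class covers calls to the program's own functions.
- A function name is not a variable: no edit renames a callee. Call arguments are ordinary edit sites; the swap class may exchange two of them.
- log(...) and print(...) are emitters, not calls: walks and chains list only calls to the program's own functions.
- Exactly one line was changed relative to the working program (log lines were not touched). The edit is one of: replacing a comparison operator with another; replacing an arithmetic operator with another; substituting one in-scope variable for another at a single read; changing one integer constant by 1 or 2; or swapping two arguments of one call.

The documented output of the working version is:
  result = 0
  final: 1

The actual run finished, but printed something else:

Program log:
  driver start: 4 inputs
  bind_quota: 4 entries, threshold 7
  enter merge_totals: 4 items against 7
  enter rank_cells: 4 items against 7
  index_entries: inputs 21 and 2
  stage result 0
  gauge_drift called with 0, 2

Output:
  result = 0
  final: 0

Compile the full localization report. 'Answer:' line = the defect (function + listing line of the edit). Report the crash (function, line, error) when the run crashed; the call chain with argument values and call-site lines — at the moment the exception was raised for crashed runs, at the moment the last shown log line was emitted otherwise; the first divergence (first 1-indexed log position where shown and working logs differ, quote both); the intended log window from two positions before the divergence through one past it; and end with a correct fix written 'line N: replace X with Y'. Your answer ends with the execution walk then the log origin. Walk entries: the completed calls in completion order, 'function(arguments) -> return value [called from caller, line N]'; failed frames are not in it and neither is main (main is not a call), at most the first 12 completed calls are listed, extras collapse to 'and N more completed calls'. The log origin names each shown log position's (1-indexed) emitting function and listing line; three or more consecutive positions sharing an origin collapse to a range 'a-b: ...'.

Answer: the defect is in index_entries at line 16.
Key observation: The earliest visible damage is log position 6 — 'stage result 0' rather than the intended 'stage result 1'.
Call chain: main -> gauge_drift(0, 2) (called at line 37).
First divergence: position 6; shown 'stage result 0' vs intended 'stage result 1'.
Intended log window:
  4: enter rank_cells: 4 items against 7
  5: index_entries: inputs 21 and 2
  6: stage result 1
  7: gauge_drift called with 1, 2
Execution walk:
  rank_cells([1, 7, 4, 12], 7) -> 1  [called from merge_totals, line 9]
  merge_totals([1, 7, 4, 12], 7) -> 21  [called from bind_quota, line 21]
  index_entries(21, 2) -> 0  [called from bind_quota, line 23]
  bind_quota([1, 7, 4, 12], 7) -> 0  [called from main, line 35]
  gauge_drift(0, 2) -> 0  [called from main, line 37]
Log line origins:
  1: logged in main at line 34
  2: logged in bind_quota at line 20
  3: logged in merge_totals at line 8
  4: logged in rank_cells at line 2
  5: logged in index_entries at line 14
  6: logged in main at line 36
  7: logged in gauge_drift at line 26
A correct fix: line 16: replace `limit % limit` with `bound % limit`.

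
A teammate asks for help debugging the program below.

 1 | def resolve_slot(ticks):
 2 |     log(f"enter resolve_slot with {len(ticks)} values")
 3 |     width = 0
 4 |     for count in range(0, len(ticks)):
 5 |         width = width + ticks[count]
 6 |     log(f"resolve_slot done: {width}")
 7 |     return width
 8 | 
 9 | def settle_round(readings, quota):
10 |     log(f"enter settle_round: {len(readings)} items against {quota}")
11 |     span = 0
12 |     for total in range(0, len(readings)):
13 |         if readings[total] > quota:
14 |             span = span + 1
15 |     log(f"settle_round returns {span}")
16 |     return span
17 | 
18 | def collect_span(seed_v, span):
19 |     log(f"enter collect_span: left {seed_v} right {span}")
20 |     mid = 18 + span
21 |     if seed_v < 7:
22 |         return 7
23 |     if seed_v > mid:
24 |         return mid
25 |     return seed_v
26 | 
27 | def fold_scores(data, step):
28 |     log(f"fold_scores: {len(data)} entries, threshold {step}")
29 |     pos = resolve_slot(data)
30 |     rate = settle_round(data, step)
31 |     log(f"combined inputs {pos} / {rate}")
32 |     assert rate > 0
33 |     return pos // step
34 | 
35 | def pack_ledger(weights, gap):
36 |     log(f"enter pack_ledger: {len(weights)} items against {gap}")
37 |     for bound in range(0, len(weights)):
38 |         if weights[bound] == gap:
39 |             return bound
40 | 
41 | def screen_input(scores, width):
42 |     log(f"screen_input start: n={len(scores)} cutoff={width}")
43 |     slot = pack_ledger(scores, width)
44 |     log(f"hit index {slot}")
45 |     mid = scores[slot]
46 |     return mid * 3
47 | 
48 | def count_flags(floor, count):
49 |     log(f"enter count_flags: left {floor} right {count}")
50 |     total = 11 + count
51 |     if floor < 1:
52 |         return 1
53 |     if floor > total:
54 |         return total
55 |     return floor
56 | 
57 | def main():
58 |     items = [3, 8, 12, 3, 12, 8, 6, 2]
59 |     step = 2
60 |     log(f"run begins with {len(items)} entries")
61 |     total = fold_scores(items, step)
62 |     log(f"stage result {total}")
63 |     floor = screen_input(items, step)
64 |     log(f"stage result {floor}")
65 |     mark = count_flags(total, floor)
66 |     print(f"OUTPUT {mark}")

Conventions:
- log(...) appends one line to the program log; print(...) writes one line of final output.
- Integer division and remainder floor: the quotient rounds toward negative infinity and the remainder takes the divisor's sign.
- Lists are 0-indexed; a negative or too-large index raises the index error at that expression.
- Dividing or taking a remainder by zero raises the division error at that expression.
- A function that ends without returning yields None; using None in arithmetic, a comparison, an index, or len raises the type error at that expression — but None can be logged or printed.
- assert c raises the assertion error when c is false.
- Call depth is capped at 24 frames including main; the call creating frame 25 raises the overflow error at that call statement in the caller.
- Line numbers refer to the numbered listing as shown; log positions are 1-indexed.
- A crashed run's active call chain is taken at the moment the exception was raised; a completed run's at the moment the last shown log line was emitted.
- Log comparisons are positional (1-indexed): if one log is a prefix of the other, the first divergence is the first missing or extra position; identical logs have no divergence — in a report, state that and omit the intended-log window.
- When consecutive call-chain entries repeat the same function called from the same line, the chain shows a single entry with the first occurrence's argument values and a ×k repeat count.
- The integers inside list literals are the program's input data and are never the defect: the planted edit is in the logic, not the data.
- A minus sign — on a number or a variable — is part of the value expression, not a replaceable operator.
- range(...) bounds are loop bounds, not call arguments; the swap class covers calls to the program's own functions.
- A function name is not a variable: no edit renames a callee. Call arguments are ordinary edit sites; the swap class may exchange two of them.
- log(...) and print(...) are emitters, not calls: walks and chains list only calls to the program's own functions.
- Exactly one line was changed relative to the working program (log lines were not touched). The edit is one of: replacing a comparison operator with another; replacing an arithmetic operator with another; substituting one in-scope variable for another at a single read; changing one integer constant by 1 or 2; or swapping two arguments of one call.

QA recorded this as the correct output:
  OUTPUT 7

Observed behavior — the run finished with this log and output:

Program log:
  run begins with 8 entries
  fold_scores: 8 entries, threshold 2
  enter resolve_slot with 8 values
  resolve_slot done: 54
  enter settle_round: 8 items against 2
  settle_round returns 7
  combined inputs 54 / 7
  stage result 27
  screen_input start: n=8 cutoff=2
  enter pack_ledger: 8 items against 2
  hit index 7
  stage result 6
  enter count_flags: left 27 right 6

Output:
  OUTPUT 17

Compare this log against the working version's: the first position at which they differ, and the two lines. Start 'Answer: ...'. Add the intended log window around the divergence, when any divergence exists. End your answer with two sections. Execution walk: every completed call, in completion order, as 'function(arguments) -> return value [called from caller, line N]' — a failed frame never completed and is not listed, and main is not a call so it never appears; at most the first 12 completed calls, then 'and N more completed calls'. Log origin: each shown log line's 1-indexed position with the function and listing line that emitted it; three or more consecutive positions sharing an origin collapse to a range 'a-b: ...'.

Answer: position 8; shown 'stage result 27' vs intended 'stage result 7'.
Intended log window:
  6: settle_round returns 7
  7: combined inputs 54 / 7
  8: stage result 7
  9: screen_input start: n=8 cutoff=2
Execution walk:
  resolve_slot([3, 8, 12, 3, 12, 8, 6, 2]) -> 54  [called from fold_scores, line 29]
  settle_round([3, 8, 12, 3, 12, 8, 6, 2], 2) -> 7  [called from fold_scores, line 30]
  fold_scores([3, 8, 12, 3, 12, 8, 6, 2], 2) -> 27  [called from main, line 61]
  pack_ledger([3, 8, 12, 3, 12, 8, 6, 2], 2) -> 7  [called from screen_input, line 43]
  screen_input([3, 8, 12, 3, 12, 8, 6, 2], 2) -> 6  [called from main, line 63]
  count_flags(27, 6) -> 17  [called from main, line 65]
Log line origins:
  1: logged in main at line 60
  2: logged in fold_scores at line 28
  3: logged in resolve_slot at line 2
  4: logged in resolve_slot at line 6
  5: logged in settle_round at line 10
  6: logged in settle_round at line 15
  7: logged in fold_scores at line 31
  8: logged in main at line 62
  9: logged in screen_input at line 42
  10: logged in pack_ledger at line 36
  11: logged in screen_input at line 44
  12: logged in main at line 64
  13: logged in count_flags at line 49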